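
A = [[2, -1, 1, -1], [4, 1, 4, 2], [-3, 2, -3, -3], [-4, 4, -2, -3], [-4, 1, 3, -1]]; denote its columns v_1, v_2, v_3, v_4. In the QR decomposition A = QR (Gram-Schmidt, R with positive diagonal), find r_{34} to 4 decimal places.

q_1 = v_1/‖v_1‖ = (2, 4, -3, -4, -4)/7.8102 = (0.2561, 0.5121, -0.3841, -0.5121, -0.5121).
r_{12} = q_1·v_2 = -3.0729.
u_2 = v_2 + 3.0729·q_1 = (-0.2131, 2.5738, 0.8197, 2.4262, -0.5738).
‖u_2‖ = 3.6820, so q_2 = (-0.0579, 0.6990, 0.2226, 0.6589, -0.1558).
r_{13} = q_1·v_3 = 2.9448; r_{23} = q_2·v_3 = 0.2849.
u_3 = v_3 − 2.9448·q_1 − 0.2849·q_2 = (0.2624, 2.2926, -1.9323, -0.6796, 4.5526).
‖u_3‖ = 5.4997, so q_3 = (0.0477, 0.4169, -0.3513, -0.1236, 0.8278).
r_{34} = q_3·v_4 = 1.3829.

r_{34} = 1.3829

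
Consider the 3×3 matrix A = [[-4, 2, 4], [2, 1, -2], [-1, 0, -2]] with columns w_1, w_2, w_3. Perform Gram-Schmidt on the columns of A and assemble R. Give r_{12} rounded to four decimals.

r_{12} = -1.3093

w_1 = (-4, 2, -1); ‖w_1‖ = 4.5826, so q_1 = (-0.8729, 0.4364, -0.2182).
r_{12} = q_1·w_2 = -1.3093.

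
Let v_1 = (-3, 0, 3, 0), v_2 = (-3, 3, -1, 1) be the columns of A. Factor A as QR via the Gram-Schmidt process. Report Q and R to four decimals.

v_1 = (-3, 0, 3, 0); ‖v_1‖ = 4.2426, so e_1 = (-0.7071, 0.0000, 0.7071, 0.0000).
e_1·v_2 = (-0.7071)·(-3) + 0.0000·3 + 0.7071·(-1) + 0.0000·1 = 1.4142.
u_2 = v_2 − 1.4142·e_1 = (-2.0000, 3.0000, -2.0000, 1.0000).
‖u_2‖ = 4.2426, so e_2 = (-0.4714, 0.7071, -0.4714, 0.2357).

Q = [[-0.7071, -0.4714], [0.0000, 0.7071], [0.7071, -0.4714], [0.0000, 0.2357]], R = [[4.2426, 1.4142], [0.0000, 4.2426]]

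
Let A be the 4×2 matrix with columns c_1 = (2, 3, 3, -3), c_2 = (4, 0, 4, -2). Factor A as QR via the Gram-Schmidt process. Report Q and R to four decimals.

Q = [[0.3592, 0.6165], [0.5388, -0.6679], [0.5388, 0.3939], [-0.5388, 0.1370]], R = [[5.5678, 4.6697], [0.0000, 3.7674]]

q_1 = c_1/‖c_1‖ = (2, 3, 3, -3)/5.5678 = (0.3592, 0.5388, 0.5388, -0.5388).
r_{12} = q_1·c_2 = 4.6697.
u_2 = c_2 − 4.6697·q_1 = (2.3226, -2.5161, 1.4839, 0.5161).
‖u_2‖ = 3.7674, so q_2 = (0.6165, -0.6679, 0.3939, 0.1370).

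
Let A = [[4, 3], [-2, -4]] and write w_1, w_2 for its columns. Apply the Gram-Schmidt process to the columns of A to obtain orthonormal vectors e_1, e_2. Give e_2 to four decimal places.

e_2 = (-0.4472, -0.8944)

e_1 = w_1/‖w_1‖ = (4, -2)/4.4721 = (0.8944, -0.4472).
r_{12} = e_1·w_2 = 4.4721.
u_2 = w_2 − 4.4721·e_1 = (-1.0000, -2.0000).
‖u_2‖ = 2.2361, so e_2 = (-0.4472, -0.8944).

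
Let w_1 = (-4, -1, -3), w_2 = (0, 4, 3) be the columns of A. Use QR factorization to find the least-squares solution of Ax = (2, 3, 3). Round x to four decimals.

e_1 = w_1/‖w_1‖ = (-4, -1, -3)/5.0990 = (-0.7845, -0.1961, -0.5883).
r_{12} = e_1·w_2 = -2.5495.
u_2 = w_2 + 2.5495·e_1 = (-2.0000, 3.5000, 1.5000).
‖u_2‖ = 4.3012, so e_2 = (-0.4650, 0.8137, 0.3487).
Qᵀb = (-3.9223, 2.5574).
Back-substitute: x_2 = 2.5574/4.3012 = 0.5946.
x_1 = (-3.9223 + 2.5495·0.5946)/5.0990 = -0.4719.

x = (-0.4719, 0.5946)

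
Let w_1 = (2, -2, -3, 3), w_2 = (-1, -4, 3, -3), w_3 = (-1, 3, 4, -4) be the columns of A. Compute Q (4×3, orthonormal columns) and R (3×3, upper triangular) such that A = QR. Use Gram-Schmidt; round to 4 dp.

Q = [[0.3922, -0.0142, 0.9198], [-0.3922, -0.9070, 0.1533], [-0.5883, 0.2976, 0.2555], [0.5883, -0.2976, -0.2555]], R = [[5.0990, -2.3534, -6.2757], [0.0000, 5.4278, -0.3260], [0.0000, 0.0000, 1.5840]]

w_1 = (2, -2, -3, 3); ‖w_1‖ = 5.0990, so e_1 = (0.3922, -0.3922, -0.5883, 0.5883).
e_1·w_2 = 0.3922·(-1) + (-0.3922)·(-4) + (-0.5883)·3 + 0.5883·(-3) = -2.3534.
u_2 = w_2 + 2.3534·e_1 = (-0.0769, -4.9231, 1.6154, -1.6154).
‖u_2‖ = 5.4278, so e_2 = (-0.0142, -0.9070, 0.2976, -0.2976).
e_1·w_3 = 0.3922·(-1) + (-0.3922)·3 + (-0.5883)·4 + 0.5883·(-4) = -6.2757; e_2·w_3 = (-0.0142)·(-1) + (-0.9070)·3 + 0.2976·4 + (-0.2976)·(-4) = -0.3260.
u_3 = w_3 + 6.2757·e_1 + 0.3260·e_2 = (1.4569, 0.2428, 0.4047, -0.4047).
‖u_3‖ = 1.5840, so e_3 = (0.9198, 0.1533, 0.2555, -0.2555).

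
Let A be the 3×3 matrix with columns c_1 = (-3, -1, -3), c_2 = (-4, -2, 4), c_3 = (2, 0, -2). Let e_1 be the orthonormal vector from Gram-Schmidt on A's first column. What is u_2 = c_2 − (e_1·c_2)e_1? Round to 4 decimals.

u_2 = (-3.6842, -1.8947, 4.3158)

e_1 = c_1/‖c_1‖ = (-3, -1, -3)/4.3589 = (-0.6882, -0.2294, -0.6882).
r_{12} = e_1·c_2 = 0.4588.
u_2 = c_2 − 0.4588·e_1 = (-3.6842, -1.8947, 4.3158).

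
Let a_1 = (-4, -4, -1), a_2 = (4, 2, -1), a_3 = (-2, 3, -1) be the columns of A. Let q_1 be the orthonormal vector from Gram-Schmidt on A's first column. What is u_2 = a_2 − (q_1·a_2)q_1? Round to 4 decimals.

u_2 = (1.2121, -0.7879, -1.6970)

a_1 = (-4, -4, -1); ‖a_1‖ = 5.7446, so q_1 = (-0.6963, -0.6963, -0.1741).
q_1·a_2 = (-0.6963)·4 + (-0.6963)·2 + (-0.1741)·(-1) = -4.0038.
u_2 = a_2 + 4.0038·q_1 = (1.2121, -0.7879, -1.6970).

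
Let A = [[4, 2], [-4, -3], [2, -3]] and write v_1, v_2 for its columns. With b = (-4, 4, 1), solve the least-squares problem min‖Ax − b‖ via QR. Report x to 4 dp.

e_1 = v_1/‖v_1‖ = (4, -4, 2)/6.0000 = (0.6667, -0.6667, 0.3333).
r_{12} = e_1·v_2 = 2.3333.
u_2 = v_2 − 2.3333·e_1 = (0.4444, -1.4444, -3.7778).
‖u_2‖ = 4.0689, so e_2 = (0.1092, -0.3550, -0.9285).
Qᵀb = (-5.0000, -2.7854).
Back-substitute: x_2 = -2.7854/4.0689 = -0.6846.
x_1 = (-5.0000 − 2.3333·(-0.6846))/6.0000 = -0.5671.

x = (-0.5671, -0.6846)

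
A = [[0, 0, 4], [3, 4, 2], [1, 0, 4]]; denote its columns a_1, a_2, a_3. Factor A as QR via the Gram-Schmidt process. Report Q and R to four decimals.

q_1 = a_1/‖a_1‖ = (0, 3, 1)/3.1623 = (0.0000, 0.9487, 0.3162).
r_{12} = q_1·a_2 = 3.7947.
u_2 = a_2 − 3.7947·q_1 = (0.0000, 0.4000, -1.2000).
‖u_2‖ = 1.2649, so q_2 = (0.0000, 0.3162, -0.9487).
r_{13} = q_1·a_3 = 3.1623; r_{23} = q_2·a_3 = -3.1623.
u_3 = a_3 − 3.1623·q_1 + 3.1623·q_2 = (4.0000, 0.0000, 0.0000).
‖u_3‖ = 4.0000, so q_3 = (1.0000, 0.0000, 0.0000).

Q = [[0.0000, 0.0000, 1.0000], [0.9487, 0.3162, 0.0000], [0.3162, -0.9487, 0.0000]], R = [[3.1623, 3.7947, 3.1623], [0.0000, 1.2649, -3.1623], [0.0000, 0.0000, 4.0000]]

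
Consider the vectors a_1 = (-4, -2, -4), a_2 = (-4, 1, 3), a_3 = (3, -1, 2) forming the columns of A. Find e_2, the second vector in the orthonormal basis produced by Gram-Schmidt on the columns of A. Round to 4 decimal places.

e_2 = (-0.7425, 0.2184, 0.6333)

e_1 = a_1/‖a_1‖ = (-4, -2, -4)/6.0000 = (-0.6667, -0.3333, -0.6667).
r_{12} = e_1·a_2 = 0.3333.
u_2 = a_2 − 0.3333·e_1 = (-3.7778, 1.1111, 3.2222).
‖u_2‖ = 5.0881, so e_2 = (-0.7425, 0.2184, 0.6333).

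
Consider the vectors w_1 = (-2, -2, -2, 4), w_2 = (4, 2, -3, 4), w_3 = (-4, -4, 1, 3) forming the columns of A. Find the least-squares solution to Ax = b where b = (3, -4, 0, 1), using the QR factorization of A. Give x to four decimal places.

q_1 = w_1/‖w_1‖ = (-2, -2, -2, 4)/5.2915 = (-0.3780, -0.3780, -0.3780, 0.7559).
r_{12} = q_1·w_2 = 1.8898.
u_2 = w_2 − 1.8898·q_1 = (4.7143, 2.7143, -2.2857, 2.5714).
‖u_2‖ = 6.4365, so q_2 = (0.7324, 0.4217, -0.3551, 0.3995).
r_{13} = q_1·w_3 = 4.9135; r_{23} = q_2·w_3 = -3.7731.
u_3 = w_3 − 4.9135·q_1 + 3.7731·q_2 = (0.6207, -0.5517, 1.5172, 0.7931).
‖u_3‖ = 1.9028, so q_3 = (0.3262, -0.2900, 0.7974, 0.4168).
Qᵀb = (1.1339, 0.9100, 2.5552).
Back-substitute: x_3 = 2.5552/1.9028 = 1.3429.
x_2 = (0.9100 + 3.7731·1.3429)/6.4365 = 0.9286.
x_1 = (1.1339 − 1.8898·0.9286 − 4.9135·1.3429)/5.2915 = -1.3643.

x = (-1.3643, 0.9286, 1.3429)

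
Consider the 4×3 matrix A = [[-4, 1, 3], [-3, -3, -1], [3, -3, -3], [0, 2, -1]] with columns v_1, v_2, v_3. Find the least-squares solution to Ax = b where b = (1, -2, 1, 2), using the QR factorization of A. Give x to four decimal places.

x = (0.0558, 0.5203, -0.2879)

e_1 = v_1/‖v_1‖ = (-4, -3, 3, 0)/5.8310 = (-0.6860, -0.5145, 0.5145, 0.0000).
r_{12} = e_1·v_2 = -0.6860.
u_2 = v_2 + 0.6860·e_1 = (0.5294, -3.3529, -2.6471, 2.0000).
‖u_2‖ = 4.7465, so e_2 = (0.1115, -0.7064, -0.5577, 0.4214).
r_{13} = e_1·v_3 = -3.0870; r_{23} = e_2·v_3 = 2.2927.
u_3 = v_3 + 3.0870·e_1 − 2.2927·e_2 = (0.6266, -0.9687, -0.1332, -1.9661).
‖u_3‖ = 2.2834, so e_3 = (0.2744, -0.4242, -0.0583, -0.8610).
Qᵀb = (0.8575, 1.8094, -0.6575).
Back-substitute: x_3 = -0.6575/2.2834 = -0.2879.
x_2 = (1.8094 − 2.2927·(-0.2879))/4.7465 = 0.5203.
x_1 = (0.8575 + 0.6860·0.5203 + 3.0870·(-0.2879))/5.8310 = 0.0558.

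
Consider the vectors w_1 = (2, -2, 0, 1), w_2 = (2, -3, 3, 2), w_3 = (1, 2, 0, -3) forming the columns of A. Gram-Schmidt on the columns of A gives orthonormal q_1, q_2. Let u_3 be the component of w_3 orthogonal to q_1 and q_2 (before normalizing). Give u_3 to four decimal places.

u_3 = (1.8889, 0.7778, 1.0000, -2.2222)

w_1 = (2, -2, 0, 1); ‖w_1‖ = 3.0000, so q_1 = (0.6667, -0.6667, 0.0000, 0.3333).
q_1·w_2 = 0.6667·2 + (-0.6667)·(-3) + 0.0000·3 + 0.3333·2 = 4.0000.
u_2 = w_2 − 4.0000·q_1 = (-0.6667, -0.3333, 3.0000, 0.6667).
‖u_2‖ = 3.1623, so q_2 = (-0.2108, -0.1054, 0.9487, 0.2108).
q_1·w_3 = 0.6667·1 + (-0.6667)·2 + 0.0000·0 + 0.3333·(-3) = -1.6667; q_2·w_3 = (-0.2108)·1 + (-0.1054)·2 + 0.9487·0 + 0.2108·(-3) = -1.0541.
u_3 = w_3 + 1.6667·q_1 + 1.0541·q_2 = (1.8889, 0.7778, 1.0000, -2.2222).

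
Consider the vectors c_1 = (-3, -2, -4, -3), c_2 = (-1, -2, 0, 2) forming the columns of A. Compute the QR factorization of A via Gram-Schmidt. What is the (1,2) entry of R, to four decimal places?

q_1 = c_1/‖c_1‖ = (-3, -2, -4, -3)/6.1644 = (-0.4867, -0.3244, -0.6489, -0.4867).
r_{12} = q_1·c_2 = 0.1622.

r_{12} = 0.1622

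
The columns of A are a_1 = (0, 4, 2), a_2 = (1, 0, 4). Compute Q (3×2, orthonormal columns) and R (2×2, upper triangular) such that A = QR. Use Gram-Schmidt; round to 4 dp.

Q = [[0.0000, 0.2692], [0.8944, -0.4307], [0.4472, 0.8614]], R = [[4.4721, 1.7889], [0.0000, 3.7148]]

a_1 = (0, 4, 2); ‖a_1‖ = 4.4721, so q_1 = (0.0000, 0.8944, 0.4472).
q_1·a_2 = 0.0000·1 + 0.8944·0 + 0.4472·4 = 1.7889.
u_2 = a_2 − 1.7889·q_1 = (1.0000, -1.6000, 3.2000).
‖u_2‖ = 3.7148, so q_2 = (0.2692, -0.4307, 0.8614).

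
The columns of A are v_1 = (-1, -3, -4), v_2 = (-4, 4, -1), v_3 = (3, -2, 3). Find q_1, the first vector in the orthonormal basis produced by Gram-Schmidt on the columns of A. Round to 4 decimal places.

q_1 = v_1/‖v_1‖ = (-1, -3, -4)/5.0990 = (-0.1961, -0.5883, -0.7845).

q_1 = (-0.1961, -0.5883, -0.7845)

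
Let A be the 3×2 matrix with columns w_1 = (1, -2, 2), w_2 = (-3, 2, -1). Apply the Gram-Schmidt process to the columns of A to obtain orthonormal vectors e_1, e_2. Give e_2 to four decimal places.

w_1 = (1, -2, 2); ‖w_1‖ = 3.0000, so e_1 = (0.3333, -0.6667, 0.6667).
e_1·w_2 = 0.3333·(-3) + (-0.6667)·2 + 0.6667·(-1) = -3.0000.
u_2 = w_2 + 3.0000·e_1 = (-2.0000, 0.0000, 1.0000).
‖u_2‖ = 2.2361, so e_2 = (-0.8944, 0.0000, 0.4472).

e_2 = (-0.8944, 0.0000, 0.4472)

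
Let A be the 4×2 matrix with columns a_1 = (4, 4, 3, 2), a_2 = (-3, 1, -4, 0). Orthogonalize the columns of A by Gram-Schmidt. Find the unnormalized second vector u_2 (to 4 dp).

a_1 = (4, 4, 3, 2); ‖a_1‖ = 6.7082, so e_1 = (0.5963, 0.5963, 0.4472, 0.2981).
e_1·a_2 = 0.5963·(-3) + 0.5963·1 + 0.4472·(-4) + 0.2981·0 = -2.9814.
u_2 = a_2 + 2.9814·e_1 = (-1.2222, 2.7778, -2.6667, 0.8889).

u_2 = (-1.2222, 2.7778, -2.6667, 0.8889)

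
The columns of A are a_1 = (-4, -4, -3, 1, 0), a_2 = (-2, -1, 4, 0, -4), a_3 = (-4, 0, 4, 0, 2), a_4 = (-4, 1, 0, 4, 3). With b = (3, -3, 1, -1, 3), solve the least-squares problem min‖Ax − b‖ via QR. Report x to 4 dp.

a_1 = (-4, -4, -3, 1, 0); ‖a_1‖ = 6.4807, so e_1 = (-0.6172, -0.6172, -0.4629, 0.1543, 0.0000).
e_1·a_2 = (-0.6172)·(-2) + (-0.6172)·(-1) + (-0.4629)·4 + 0.1543·0 + 0.0000·(-4) = 0.0000.
u_2 = a_2 + 0.0000·e_1 = (-2.0000, -1.0000, 4.0000, 0.0000, -4.0000).
‖u_2‖ = 6.0828, so e_2 = (-0.3288, -0.1644, 0.6576, 0.0000, -0.6576).
e_1·a_3 = (-0.6172)·(-4) + (-0.6172)·0 + (-0.4629)·4 + 0.1543·0 + 0.0000·2 = 0.6172; e_2·a_3 = (-0.3288)·(-4) + (-0.1644)·0 + 0.6576·4 + 0.0000·0 + (-0.6576)·2 = 2.6304.
u_3 = a_3 − 0.6172·e_1 − 2.6304·e_2 = (-2.7542, 0.8134, 2.5560, -0.0952, 3.7297).
‖u_3‖ = 5.3573, so e_3 = (-0.5141, 0.1518, 0.4771, -0.0178, 0.6962).
e_1·a_4 = (-0.6172)·(-4) + (-0.6172)·1 + (-0.4629)·0 + 0.1543·4 + 0.0000·3 = 2.4689; e_2·a_4 = (-0.3288)·(-4) + (-0.1644)·1 + 0.6576·0 + 0.0000·4 + (-0.6576)·3 = -0.8220; e_3·a_4 = (-0.5141)·(-4) + 0.1518·1 + 0.4771·0 + (-0.0178)·4 + 0.6962·3 = 4.2257.
u_4 = a_4 − 2.4689·e_1 + 0.8220·e_2 − 4.2257·e_3 = (-0.5740, 1.7471, -0.3327, 3.6942, -0.4825).
‖u_4‖ = 4.1680, so e_4 = (-0.1377, 0.4192, -0.0798, 0.8863, -0.1158).
Qᵀb = (-0.6172, -1.8084, 0.5857, -2.9841).
Back-substitute: x_4 = -2.9841/4.1680 = -0.7160.
x_3 = (0.5857 − 4.2257·(-0.7160))/5.3573 = 0.6741.
x_2 = (-1.8084 − 2.6304·0.6741 + 0.8220·(-0.7160))/6.0828 = -0.6855.
x_1 = (-0.6172 + 0.0000·(-0.6855) − 0.6172·0.6741 − 2.4689·(-0.7160))/6.4807 = 0.1133.

x = (0.1133, -0.6855, 0.6741, -0.7160)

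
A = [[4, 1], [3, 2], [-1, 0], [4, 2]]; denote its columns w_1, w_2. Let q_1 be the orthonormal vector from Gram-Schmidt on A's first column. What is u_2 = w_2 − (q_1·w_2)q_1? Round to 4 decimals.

w_1 = (4, 3, -1, 4); ‖w_1‖ = 6.4807, so q_1 = (0.6172, 0.4629, -0.1543, 0.6172).
q_1·w_2 = 0.6172·1 + 0.4629·2 + (-0.1543)·0 + 0.6172·2 = 2.7775.
u_2 = w_2 − 2.7775·q_1 = (-0.7143, 0.7143, 0.4286, 0.2857).

u_2 = (-0.7143, 0.7143, 0.4286, 0.2857)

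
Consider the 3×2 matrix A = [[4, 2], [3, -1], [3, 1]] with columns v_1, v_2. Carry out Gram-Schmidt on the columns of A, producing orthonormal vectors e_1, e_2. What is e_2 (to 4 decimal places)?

v_1 = (4, 3, 3); ‖v_1‖ = 5.8310, so e_1 = (0.6860, 0.5145, 0.5145).
e_1·v_2 = 0.6860·2 + 0.5145·(-1) + 0.5145·1 = 1.3720.
u_2 = v_2 − 1.3720·e_1 = (1.0588, -1.7059, 0.2941).
‖u_2‖ = 2.0292, so e_2 = (0.5218, -0.8407, 0.1449).

e_2 = (0.5218, -0.8407, 0.1449)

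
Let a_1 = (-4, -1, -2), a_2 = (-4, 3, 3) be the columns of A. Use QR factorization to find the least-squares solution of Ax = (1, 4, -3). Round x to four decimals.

x = (-0.0917, -0.0105)

a_1 = (-4, -1, -2); ‖a_1‖ = 4.5826, so e_1 = (-0.8729, -0.2182, -0.4364).
e_1·a_2 = (-0.8729)·(-4) + (-0.2182)·3 + (-0.4364)·3 = 1.5275.
u_2 = a_2 − 1.5275·e_1 = (-2.6667, 3.3333, 3.6667).
‖u_2‖ = 5.6273, so e_2 = (-0.4739, 0.5923, 0.6516).
Qᵀb = (-0.4364, -0.0592).
Back-substitute: x_2 = -0.0592/5.6273 = -0.0105.
x_1 = (-0.4364 − 1.5275·(-0.0105))/4.5826 = -0.0917.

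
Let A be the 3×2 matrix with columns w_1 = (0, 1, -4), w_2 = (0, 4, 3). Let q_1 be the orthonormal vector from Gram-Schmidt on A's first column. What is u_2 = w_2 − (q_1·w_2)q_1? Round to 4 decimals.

u_2 = (0.0000, 4.4706, 1.1176)

q_1 = w_1/‖w_1‖ = (0, 1, -4)/4.1231 = (0.0000, 0.2425, -0.9701).
r_{12} = q_1·w_2 = -1.9403.
u_2 = w_2 + 1.9403·q_1 = (0.0000, 4.4706, 1.1176).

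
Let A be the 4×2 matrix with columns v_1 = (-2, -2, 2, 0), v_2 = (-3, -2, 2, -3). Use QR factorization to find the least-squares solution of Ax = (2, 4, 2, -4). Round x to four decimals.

x = (-2.0345, 1.1724)

e_1 = v_1/‖v_1‖ = (-2, -2, 2, 0)/3.4641 = (-0.5774, -0.5774, 0.5774, 0.0000).
r_{12} = e_1·v_2 = 4.0415.
u_2 = v_2 − 4.0415·e_1 = (-0.6667, 0.3333, -0.3333, -3.0000).
‖u_2‖ = 3.1091, so e_2 = (-0.2144, 0.1072, -0.1072, -0.9649).
Qᵀb = (-2.3094, 3.6452).
Back-substitute: x_2 = 3.6452/3.1091 = 1.1724.
x_1 = (-2.3094 − 4.0415·1.1724)/3.4641 = -2.0345.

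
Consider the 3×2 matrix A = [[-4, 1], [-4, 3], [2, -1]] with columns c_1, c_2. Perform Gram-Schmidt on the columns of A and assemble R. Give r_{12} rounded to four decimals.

c_1 = (-4, -4, 2); ‖c_1‖ = 6.0000, so e_1 = (-0.6667, -0.6667, 0.3333).
r_{12} = e_1·c_2 = -3.0000.

r_{12} = -3.0000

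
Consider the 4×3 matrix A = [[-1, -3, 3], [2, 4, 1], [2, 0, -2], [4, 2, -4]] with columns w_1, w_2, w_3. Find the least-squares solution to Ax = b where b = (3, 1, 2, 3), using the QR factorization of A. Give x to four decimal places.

x = (1.8799, -0.8650, 0.7411)

w_1 = (-1, 2, 2, 4); ‖w_1‖ = 5.0000, so q_1 = (-0.2000, 0.4000, 0.4000, 0.8000).
q_1·w_2 = (-0.2000)·(-3) + 0.4000·4 + 0.4000·0 + 0.8000·2 = 3.8000.
u_2 = w_2 − 3.8000·q_1 = (-2.2400, 2.4800, -1.5200, -1.0400).
‖u_2‖ = 3.8158, so q_2 = (-0.5870, 0.6499, -0.3983, -0.2726).
q_1·w_3 = (-0.2000)·3 + 0.4000·1 + 0.4000·(-2) + 0.8000·(-4) = -4.2000; q_2·w_3 = (-0.5870)·3 + 0.6499·1 + (-0.3983)·(-2) + (-0.2726)·(-4) = 0.7757.
u_3 = w_3 + 4.2000·q_1 − 0.7757·q_2 = (2.6154, 2.1758, -0.0110, -0.4286).
‖u_3‖ = 3.4290, so q_3 = (0.7627, 0.6345, -0.0032, -0.1250).
Qᵀb = (3.0000, -2.7255, 2.5413).
Back-substitute: x_3 = 2.5413/3.4290 = 0.7411.
x_2 = (-2.7255 − 0.7757·0.7411)/3.8158 = -0.8650.
x_1 = (3.0000 − 3.8000·(-0.8650) + 4.2000·0.7411)/5.0000 = 1.8799.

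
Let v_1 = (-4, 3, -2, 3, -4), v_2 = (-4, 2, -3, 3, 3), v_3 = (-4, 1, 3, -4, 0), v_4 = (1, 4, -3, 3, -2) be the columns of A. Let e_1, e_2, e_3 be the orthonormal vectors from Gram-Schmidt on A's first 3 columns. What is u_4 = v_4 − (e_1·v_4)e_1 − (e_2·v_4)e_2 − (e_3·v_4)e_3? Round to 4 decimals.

u_4 = (1.2695, 2.7657, -0.2980, -0.8016, 0.3525)

e_1 = v_1/‖v_1‖ = (-4, 3, -2, 3, -4)/7.3485 = (-0.5443, 0.4082, -0.2722, 0.4082, -0.5443).
r_{12} = e_1·v_2 = 3.4021.
u_2 = v_2 − 3.4021·e_1 = (-2.1481, 0.6111, -2.0741, 1.6111, 4.8519).
‖u_2‖ = 5.9520, so e_2 = (-0.3609, 0.1027, -0.3485, 0.2707, 0.8152).
r_{13} = e_1·v_3 = 0.1361; r_{23} = e_2·v_3 = -0.5818.
u_3 = v_3 − 0.1361·e_1 + 0.5818·e_2 = (-4.1359, 1.0042, 2.8343, -3.8981, 0.5484).
‖u_3‖ = 6.4531, so e_3 = (-0.6409, 0.1556, 0.4392, -0.6041, 0.0850).
r_{14} = e_1·v_4 = 4.2186; r_{24} = e_2·v_4 = 0.2769; r_{34} = e_3·v_4 = -3.3182.
u_4 = v_4 − 4.2186·e_1 − 0.2769·e_2 + 3.3182·e_3 = (1.2695, 2.7657, -0.2980, -0.8016, 0.3525).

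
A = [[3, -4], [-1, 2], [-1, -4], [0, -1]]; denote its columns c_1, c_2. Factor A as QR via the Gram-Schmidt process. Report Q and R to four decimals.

Q = [[0.9045, -0.2409], [-0.3015, 0.2065], [-0.3015, -0.9292], [0.0000, -0.1893]], R = [[3.3166, -3.0151], [0.0000, 5.2829]]

q_1 = c_1/‖c_1‖ = (3, -1, -1, 0)/3.3166 = (0.9045, -0.3015, -0.3015, 0.0000).
r_{12} = q_1·c_2 = -3.0151.
u_2 = c_2 + 3.0151·q_1 = (-1.2727, 1.0909, -4.9091, -1.0000).
‖u_2‖ = 5.2829, so q_2 = (-0.2409, 0.2065, -0.9292, -0.1893).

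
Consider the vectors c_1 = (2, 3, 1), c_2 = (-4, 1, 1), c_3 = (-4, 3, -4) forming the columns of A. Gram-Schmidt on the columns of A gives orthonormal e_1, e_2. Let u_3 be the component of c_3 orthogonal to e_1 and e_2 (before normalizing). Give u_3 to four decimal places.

u_3 = (-0.6949, 2.0847, -4.8644)

c_1 = (2, 3, 1); ‖c_1‖ = 3.7417, so e_1 = (0.5345, 0.8018, 0.2673).
e_1·c_2 = 0.5345·(-4) + 0.8018·1 + 0.2673·1 = -1.0690.
u_2 = c_2 + 1.0690·e_1 = (-3.4286, 1.8571, 1.2857).
‖u_2‖ = 4.1057, so e_2 = (-0.8351, 0.4523, 0.3132).
e_1·c_3 = 0.5345·(-4) + 0.8018·3 + 0.2673·(-4) = -0.8018; e_2·c_3 = (-0.8351)·(-4) + 0.4523·3 + 0.3132·(-4) = 3.4447.
u_3 = c_3 + 0.8018·e_1 − 3.4447·e_2 = (-0.6949, 2.0847, -4.8644).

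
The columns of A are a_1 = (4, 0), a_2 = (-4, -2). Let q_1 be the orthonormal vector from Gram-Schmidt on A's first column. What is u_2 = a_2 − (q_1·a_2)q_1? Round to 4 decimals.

a_1 = (4, 0); ‖a_1‖ = 4.0000, so q_1 = (1.0000, 0.0000).
q_1·a_2 = 1.0000·(-4) + 0.0000·(-2) = -4.0000.
u_2 = a_2 + 4.0000·q_1 = (0.0000, -2.0000).

u_2 = (0.0000, -2.0000)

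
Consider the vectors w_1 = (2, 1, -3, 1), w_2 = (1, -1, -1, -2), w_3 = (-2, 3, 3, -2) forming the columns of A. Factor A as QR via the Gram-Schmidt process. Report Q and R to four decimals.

Q = [[0.5164, 0.2826, -0.0352], [0.2582, -0.4368, 0.8614], [-0.7746, -0.2312, 0.0979], [0.2582, -0.8221, -0.4972]], R = [[3.8730, 0.5164, -3.0984], [0.0000, 2.5949, -0.9249], [0.0000, 0.0000, 3.9427]]

q_1 = w_1/‖w_1‖ = (2, 1, -3, 1)/3.8730 = (0.5164, 0.2582, -0.7746, 0.2582).
r_{12} = q_1·w_2 = 0.5164.
u_2 = w_2 − 0.5164·q_1 = (0.7333, -1.1333, -0.6000, -2.1333).
‖u_2‖ = 2.5949, so q_2 = (0.2826, -0.4368, -0.2312, -0.8221).
r_{13} = q_1·w_3 = -3.0984; r_{23} = q_2·w_3 = -0.9249.
u_3 = w_3 + 3.0984·q_1 + 0.9249·q_2 = (-0.1386, 3.3960, 0.3861, -1.9604).
‖u_3‖ = 3.9427, so q_3 = (-0.0352, 0.8614, 0.0979, -0.4972).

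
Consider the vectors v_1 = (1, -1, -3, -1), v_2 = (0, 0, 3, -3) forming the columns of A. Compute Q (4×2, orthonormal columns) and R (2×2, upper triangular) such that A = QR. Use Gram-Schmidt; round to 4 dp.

v_1 = (1, -1, -3, -1); ‖v_1‖ = 3.4641, so q_1 = (0.2887, -0.2887, -0.8660, -0.2887).
q_1·v_2 = 0.2887·0 + (-0.2887)·0 + (-0.8660)·3 + (-0.2887)·(-3) = -1.7321.
u_2 = v_2 + 1.7321·q_1 = (0.5000, -0.5000, 1.5000, -3.5000).
‖u_2‖ = 3.8730, so q_2 = (0.1291, -0.1291, 0.3873, -0.9037).

Q = [[0.2887, 0.1291], [-0.2887, -0.1291], [-0.8660, 0.3873], [-0.2887, -0.9037]], R = [[3.4641, -1.7321], [0.0000, 3.8730]]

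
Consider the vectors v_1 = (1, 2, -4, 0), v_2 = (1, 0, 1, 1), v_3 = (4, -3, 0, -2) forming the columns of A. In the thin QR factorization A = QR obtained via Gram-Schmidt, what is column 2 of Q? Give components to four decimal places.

e_1 = v_1/‖v_1‖ = (1, 2, -4, 0)/4.5826 = (0.2182, 0.4364, -0.8729, 0.0000).
r_{12} = e_1·v_2 = -0.6547.
u_2 = v_2 + 0.6547·e_1 = (1.1429, 0.2857, 0.4286, 1.0000).
‖u_2‖ = 1.6036, so e_2 = (0.7127, 0.1782, 0.2673, 0.6236).

e_2 = (0.7127, 0.1782, 0.2673, 0.6236)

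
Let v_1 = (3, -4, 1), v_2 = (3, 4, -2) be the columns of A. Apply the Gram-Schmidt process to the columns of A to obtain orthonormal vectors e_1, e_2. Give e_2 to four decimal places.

e_2 = (0.7938, 0.5141, -0.3251)

v_1 = (3, -4, 1); ‖v_1‖ = 5.0990, so e_1 = (0.5883, -0.7845, 0.1961).
e_1·v_2 = 0.5883·3 + (-0.7845)·4 + 0.1961·(-2) = -1.7650.
u_2 = v_2 + 1.7650·e_1 = (4.0385, 2.6154, -1.6538).
‖u_2‖ = 5.0877, so e_2 = (0.7938, 0.5141, -0.3251).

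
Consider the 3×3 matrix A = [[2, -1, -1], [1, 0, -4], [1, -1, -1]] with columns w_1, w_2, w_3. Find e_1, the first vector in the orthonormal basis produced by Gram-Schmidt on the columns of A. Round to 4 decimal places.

e_1 = (0.8165, 0.4082, 0.4082)

w_1 = (2, 1, 1); ‖w_1‖ = 2.4495, so e_1 = (0.8165, 0.4082, 0.4082).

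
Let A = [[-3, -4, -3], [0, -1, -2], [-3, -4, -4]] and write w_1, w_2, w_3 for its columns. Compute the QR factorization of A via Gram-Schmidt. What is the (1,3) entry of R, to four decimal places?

w_1 = (-3, 0, -3); ‖w_1‖ = 4.2426, so e_1 = (-0.7071, 0.0000, -0.7071).
r_{13} = e_1·w_3 = 4.9497.

r_{13} = 4.9497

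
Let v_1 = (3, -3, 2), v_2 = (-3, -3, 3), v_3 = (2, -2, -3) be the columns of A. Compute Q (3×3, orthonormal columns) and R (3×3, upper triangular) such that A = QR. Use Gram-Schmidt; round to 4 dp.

Q = [[0.6396, -0.7581, -0.1270], [-0.6396, -0.4332, -0.6350], [0.4264, 0.4874, -0.7620]], R = [[4.6904, 1.2792, 1.2792], [0.0000, 5.0362, -2.1120], [0.0000, 0.0000, 3.3020]]

e_1 = v_1/‖v_1‖ = (3, -3, 2)/4.6904 = (0.6396, -0.6396, 0.4264).
r_{12} = e_1·v_2 = 1.2792.
u_2 = v_2 − 1.2792·e_1 = (-3.8182, -2.1818, 2.4545).
‖u_2‖ = 5.0362, so e_2 = (-0.7581, -0.4332, 0.4874).
r_{13} = e_1·v_3 = 1.2792; r_{23} = e_2·v_3 = -2.1120.
u_3 = v_3 − 1.2792·e_1 + 2.1120·e_2 = (-0.4194, -2.0968, -2.5161).
‖u_3‖ = 3.3020, so e_3 = (-0.1270, -0.6350, -0.7620).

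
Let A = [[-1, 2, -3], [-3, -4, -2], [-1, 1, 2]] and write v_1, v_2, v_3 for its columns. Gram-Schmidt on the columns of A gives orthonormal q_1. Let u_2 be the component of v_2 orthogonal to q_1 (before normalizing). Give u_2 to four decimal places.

q_1 = v_1/‖v_1‖ = (-1, -3, -1)/3.3166 = (-0.3015, -0.9045, -0.3015).
r_{12} = q_1·v_2 = 2.7136.
u_2 = v_2 − 2.7136·q_1 = (2.8182, -1.5455, 1.8182).

u_2 = (2.8182, -1.5455, 1.8182)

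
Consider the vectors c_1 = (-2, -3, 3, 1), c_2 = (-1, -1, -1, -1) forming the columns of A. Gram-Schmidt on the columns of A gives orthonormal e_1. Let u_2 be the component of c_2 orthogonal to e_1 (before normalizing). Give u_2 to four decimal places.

e_1 = c_1/‖c_1‖ = (-2, -3, 3, 1)/4.7958 = (-0.4170, -0.6255, 0.6255, 0.2085).
r_{12} = e_1·c_2 = 0.2085.
u_2 = c_2 − 0.2085·e_1 = (-0.9130, -0.8696, -1.1304, -1.0435).

u_2 = (-0.9130, -0.8696, -1.1304, -1.0435)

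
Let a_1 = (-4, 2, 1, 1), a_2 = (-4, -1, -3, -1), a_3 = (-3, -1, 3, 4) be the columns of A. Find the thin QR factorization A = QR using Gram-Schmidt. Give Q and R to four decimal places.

a_1 = (-4, 2, 1, 1); ‖a_1‖ = 4.6904, so q_1 = (-0.8528, 0.4264, 0.2132, 0.2132).
q_1·a_2 = (-0.8528)·(-4) + 0.4264·(-1) + 0.2132·(-3) + 0.2132·(-1) = 2.1320.
u_2 = a_2 − 2.1320·q_1 = (-2.1818, -1.9091, -3.4545, -1.4545).
‖u_2‖ = 4.7386, so q_2 = (-0.4604, -0.4029, -0.7290, -0.3070).
q_1·a_3 = (-0.8528)·(-3) + 0.4264·(-1) + 0.2132·3 + 0.2132·4 = 3.6244; q_2·a_3 = (-0.4604)·(-3) + (-0.4029)·(-1) + (-0.7290)·3 + (-0.3070)·4 = -1.6307.
u_3 = a_3 − 3.6244·q_1 + 1.6307·q_2 = (-0.6599, -3.2024, 1.0385, 2.7267).
‖u_3‖ = 4.3823, so q_3 = (-0.1506, -0.7308, 0.2370, 0.6222).

Q = [[-0.8528, -0.4604, -0.1506], [0.4264, -0.4029, -0.7308], [0.2132, -0.7290, 0.2370], [0.2132, -0.3070, 0.6222]], R = [[4.6904, 2.1320, 3.6244], [0.0000, 4.7386, -1.6307], [0.0000, 0.0000, 4.3823]]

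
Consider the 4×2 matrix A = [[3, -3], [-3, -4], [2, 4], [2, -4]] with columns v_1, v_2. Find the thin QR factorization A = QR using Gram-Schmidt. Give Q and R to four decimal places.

Q = [[0.5883, -0.4446], [-0.5883, -0.4854], [0.3922, 0.5008], [0.3922, -0.5621]], R = [[5.0990, 0.5883], [0.0000, 7.5269]]

v_1 = (3, -3, 2, 2); ‖v_1‖ = 5.0990, so q_1 = (0.5883, -0.5883, 0.3922, 0.3922).
q_1·v_2 = 0.5883·(-3) + (-0.5883)·(-4) + 0.3922·4 + 0.3922·(-4) = 0.5883.
u_2 = v_2 − 0.5883·q_1 = (-3.3462, -3.6538, 3.7692, -4.2308).
‖u_2‖ = 7.5269, so q_2 = (-0.4446, -0.4854, 0.5008, -0.5621).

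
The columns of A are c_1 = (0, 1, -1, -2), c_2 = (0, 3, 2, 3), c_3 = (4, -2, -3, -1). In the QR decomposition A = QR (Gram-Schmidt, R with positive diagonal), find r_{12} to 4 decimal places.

r_{12} = -2.0412

c_1 = (0, 1, -1, -2); ‖c_1‖ = 2.4495, so q_1 = (0.0000, 0.4082, -0.4082, -0.8165).
r_{12} = q_1·c_2 = -2.0412.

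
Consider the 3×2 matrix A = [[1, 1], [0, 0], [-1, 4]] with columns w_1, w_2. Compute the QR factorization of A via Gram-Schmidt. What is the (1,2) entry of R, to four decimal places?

r_{12} = -2.1213

w_1 = (1, 0, -1); ‖w_1‖ = 1.4142, so e_1 = (0.7071, 0.0000, -0.7071).
r_{12} = e_1·w_2 = -2.1213.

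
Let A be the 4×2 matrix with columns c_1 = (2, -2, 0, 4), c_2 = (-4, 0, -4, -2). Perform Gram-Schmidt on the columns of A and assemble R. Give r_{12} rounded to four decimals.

e_1 = c_1/‖c_1‖ = (2, -2, 0, 4)/4.8990 = (0.4082, -0.4082, 0.0000, 0.8165).
r_{12} = e_1·c_2 = -3.2660.

r_{12} = -3.2660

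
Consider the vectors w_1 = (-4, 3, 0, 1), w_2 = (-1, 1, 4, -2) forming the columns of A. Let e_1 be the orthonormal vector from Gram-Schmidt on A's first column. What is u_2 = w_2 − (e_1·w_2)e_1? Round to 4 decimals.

u_2 = (-0.2308, 0.4231, 4.0000, -2.1923)

w_1 = (-4, 3, 0, 1); ‖w_1‖ = 5.0990, so e_1 = (-0.7845, 0.5883, 0.0000, 0.1961).
e_1·w_2 = (-0.7845)·(-1) + 0.5883·1 + 0.0000·4 + 0.1961·(-2) = 0.9806.
u_2 = w_2 − 0.9806·e_1 = (-0.2308, 0.4231, 4.0000, -2.1923).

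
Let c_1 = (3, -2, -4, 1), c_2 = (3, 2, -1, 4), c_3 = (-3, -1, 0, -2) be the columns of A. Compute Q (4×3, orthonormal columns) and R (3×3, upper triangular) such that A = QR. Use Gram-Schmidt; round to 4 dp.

c_1 = (3, -2, -4, 1); ‖c_1‖ = 5.4772, so e_1 = (0.5477, -0.3651, -0.7303, 0.1826).
e_1·c_2 = 0.5477·3 + (-0.3651)·2 + (-0.7303)·(-1) + 0.1826·4 = 2.3735.
u_2 = c_2 − 2.3735·e_1 = (1.7000, 2.8667, 0.7333, 3.5667).
‖u_2‖ = 4.9363, so e_2 = (0.3444, 0.5807, 0.1486, 0.7225).
e_1·c_3 = 0.5477·(-3) + (-0.3651)·(-1) + (-0.7303)·0 + 0.1826·(-2) = -1.6432; e_2·c_3 = 0.3444·(-3) + 0.5807·(-1) + 0.1486·0 + 0.7225·(-2) = -3.0590.
u_3 = c_3 + 1.6432·e_1 + 3.0590·e_2 = (-1.0465, 0.1765, -0.7456, 0.5103).
‖u_3‖ = 1.3938, so e_3 = (-0.7509, 0.1266, -0.5349, 0.3661).

Q = [[0.5477, 0.3444, -0.7509], [-0.3651, 0.5807, 0.1266], [-0.7303, 0.1486, -0.5349], [0.1826, 0.7225, 0.3661]], R = [[5.4772, 2.3735, -1.6432], [0.0000, 4.9363, -3.0590], [0.0000, 0.0000, 1.3938]]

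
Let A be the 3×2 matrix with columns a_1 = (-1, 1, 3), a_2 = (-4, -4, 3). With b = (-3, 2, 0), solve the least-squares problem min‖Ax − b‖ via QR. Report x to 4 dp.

q_1 = a_1/‖a_1‖ = (-1, 1, 3)/3.3166 = (-0.3015, 0.3015, 0.9045).
r_{12} = q_1·a_2 = 2.7136.
u_2 = a_2 − 2.7136·q_1 = (-3.1818, -4.8182, 0.5455).
‖u_2‖ = 5.7997, so q_2 = (-0.5486, -0.8308, 0.0940).
Qᵀb = (1.5076, -0.0157).
Back-substitute: x_2 = -0.0157/5.7997 = -0.0027.
x_1 = (1.5076 − 2.7136·(-0.0027))/3.3166 = 0.4568.

x = (0.4568, -0.0027)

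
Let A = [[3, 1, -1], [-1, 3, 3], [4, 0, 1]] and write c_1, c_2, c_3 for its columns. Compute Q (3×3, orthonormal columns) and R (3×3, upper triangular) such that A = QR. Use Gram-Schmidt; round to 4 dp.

Q = [[0.5883, 0.3162, -0.7442], [-0.1961, 0.9487, 0.2481], [0.7845, 0.0000, 0.6202]], R = [[5.0990, 0.0000, -0.3922], [0.0000, 3.1623, 2.5298], [0.0000, 0.0000, 2.1086]]

q_1 = c_1/‖c_1‖ = (3, -1, 4)/5.0990 = (0.5883, -0.1961, 0.7845).
r_{12} = q_1·c_2 = 0.0000.
u_2 = c_2 + 0.0000·q_1 = (1.0000, 3.0000, 0.0000).
‖u_2‖ = 3.1623, so q_2 = (0.3162, 0.9487, 0.0000).
r_{13} = q_1·c_3 = -0.3922; r_{23} = q_2·c_3 = 2.5298.
u_3 = c_3 + 0.3922·q_1 − 2.5298·q_2 = (-1.5692, 0.5231, 1.3077).
‖u_3‖ = 2.1086, so q_3 = (-0.7442, 0.2481, 0.6202).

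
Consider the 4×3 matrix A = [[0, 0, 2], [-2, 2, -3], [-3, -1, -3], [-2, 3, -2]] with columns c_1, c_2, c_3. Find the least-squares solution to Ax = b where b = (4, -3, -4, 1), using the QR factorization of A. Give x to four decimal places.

x = (-1.0741, 0.9088, 2.1380)

c_1 = (0, -2, -3, -2); ‖c_1‖ = 4.1231, so e_1 = (0.0000, -0.4851, -0.7276, -0.4851).
e_1·c_2 = 0.0000·0 + (-0.4851)·2 + (-0.7276)·(-1) + (-0.4851)·3 = -1.6977.
u_2 = c_2 + 1.6977·e_1 = (0.0000, 1.1765, -2.2353, 2.1765).
‖u_2‖ = 3.3343, so e_2 = (0.0000, 0.3528, -0.6704, 0.6527).
e_1·c_3 = 0.0000·2 + (-0.4851)·(-3) + (-0.7276)·(-3) + (-0.4851)·(-2) = 4.6082; e_2·c_3 = 0.0000·2 + 0.3528·(-3) + (-0.6704)·(-3) + 0.6527·(-2) = -0.3528.
u_3 = c_3 − 4.6082·e_1 + 0.3528·e_2 = (2.0000, -0.6402, 0.1164, 0.4656).
‖u_3‖ = 2.1541, so e_3 = (0.9285, -0.2972, 0.0540, 0.2161).
Qᵀb = (3.8806, 2.2758, 4.6054).
Back-substitute: x_3 = 4.6054/2.1541 = 2.1380.
x_2 = (2.2758 + 0.3528·2.1380)/3.3343 = 0.9088.
x_1 = (3.8806 + 1.6977·0.9088 − 4.6082·2.1380)/4.1231 = -1.0741.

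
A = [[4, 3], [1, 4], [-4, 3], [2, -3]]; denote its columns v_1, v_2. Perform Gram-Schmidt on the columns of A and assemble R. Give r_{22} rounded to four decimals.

v_1 = (4, 1, -4, 2); ‖v_1‖ = 6.0828, so e_1 = (0.6576, 0.1644, -0.6576, 0.3288).
e_1·v_2 = 0.6576·3 + 0.1644·4 + (-0.6576)·3 + 0.3288·(-3) = -0.3288.
u_2 = v_2 + 0.3288·e_1 = (3.2162, 4.0541, 2.7838, -2.8919).
r_{22} = ‖u_2‖ = 6.5492.

r_{22} = 6.5492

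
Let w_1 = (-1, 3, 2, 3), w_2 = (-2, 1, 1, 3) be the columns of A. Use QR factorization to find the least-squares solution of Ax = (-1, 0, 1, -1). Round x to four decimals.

x = (0.0000, 0.0000)

e_1 = w_1/‖w_1‖ = (-1, 3, 2, 3)/4.7958 = (-0.2085, 0.6255, 0.4170, 0.6255).
r_{12} = e_1·w_2 = 3.3362.
u_2 = w_2 − 3.3362·e_1 = (-1.3043, -1.0870, -0.3913, 0.9130).
‖u_2‖ = 1.9671, so e_2 = (-0.6631, -0.5526, -0.1989, 0.4642).
Qᵀb = (0.0000, 0.0000).
Back-substitute: x_2 = 0.0000/1.9671 = 0.0000.
x_1 = (0.0000 − 3.3362·0.0000)/4.7958 = 0.0000.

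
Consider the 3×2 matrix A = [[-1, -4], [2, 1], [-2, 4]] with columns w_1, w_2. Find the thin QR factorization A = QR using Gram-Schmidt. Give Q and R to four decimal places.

q_1 = w_1/‖w_1‖ = (-1, 2, -2)/3.0000 = (-0.3333, 0.6667, -0.6667).
r_{12} = q_1·w_2 = -0.6667.
u_2 = w_2 + 0.6667·q_1 = (-4.2222, 1.4444, 3.5556).
‖u_2‖ = 5.7057, so q_2 = (-0.7400, 0.2532, 0.6232).

Q = [[-0.3333, -0.7400], [0.6667, 0.2532], [-0.6667, 0.6232]], R = [[3.0000, -0.6667], [0.0000, 5.7057]]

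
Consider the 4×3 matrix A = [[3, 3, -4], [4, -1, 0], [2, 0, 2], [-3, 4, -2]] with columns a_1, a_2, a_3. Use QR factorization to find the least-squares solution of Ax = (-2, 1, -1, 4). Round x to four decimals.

x = (-0.3141, 0.4940, 0.3022)

a_1 = (3, 4, 2, -3); ‖a_1‖ = 6.1644, so e_1 = (0.4867, 0.6489, 0.3244, -0.4867).
e_1·a_2 = 0.4867·3 + 0.6489·(-1) + 0.3244·0 + (-0.4867)·4 = -1.1355.
u_2 = a_2 + 1.1355·e_1 = (3.5526, -0.2632, 0.3684, 3.4474).
‖u_2‖ = 4.9710, so e_2 = (0.7147, -0.0529, 0.0741, 0.6935).
e_1·a_3 = 0.4867·(-4) + 0.6489·0 + 0.3244·2 + (-0.4867)·(-2) = -0.3244; e_2·a_3 = 0.7147·(-4) + (-0.0529)·0 + 0.0741·2 + 0.6935·(-2) = -4.0975.
u_3 = a_3 + 0.3244·e_1 + 4.0975·e_2 = (-0.9137, -0.0064, 2.4089, 0.6837).
‖u_3‖ = 2.6656, so e_3 = (-0.3428, -0.0024, 0.9037, 0.2565).
Qᵀb = (-2.5955, 1.2176, 0.8054).
Back-substitute: x_3 = 0.8054/2.6656 = 0.3022.
x_2 = (1.2176 + 4.0975·0.3022)/4.9710 = 0.4940.
x_1 = (-2.5955 + 1.1355·0.4940 + 0.3244·0.3022)/6.1644 = -0.3141.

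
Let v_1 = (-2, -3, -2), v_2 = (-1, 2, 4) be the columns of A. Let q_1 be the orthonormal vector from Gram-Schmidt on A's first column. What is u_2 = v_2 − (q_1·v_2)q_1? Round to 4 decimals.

v_1 = (-2, -3, -2); ‖v_1‖ = 4.1231, so q_1 = (-0.4851, -0.7276, -0.4851).
q_1·v_2 = (-0.4851)·(-1) + (-0.7276)·2 + (-0.4851)·4 = -2.9104.
u_2 = v_2 + 2.9104·q_1 = (-2.4118, -0.1176, 2.5882).

u_2 = (-2.4118, -0.1176, 2.5882)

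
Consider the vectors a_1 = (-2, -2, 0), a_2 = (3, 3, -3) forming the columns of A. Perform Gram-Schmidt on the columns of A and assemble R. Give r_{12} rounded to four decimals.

a_1 = (-2, -2, 0); ‖a_1‖ = 2.8284, so e_1 = (-0.7071, -0.7071, 0.0000).
r_{12} = e_1·a_2 = -4.2426.

r_{12} = -4.2426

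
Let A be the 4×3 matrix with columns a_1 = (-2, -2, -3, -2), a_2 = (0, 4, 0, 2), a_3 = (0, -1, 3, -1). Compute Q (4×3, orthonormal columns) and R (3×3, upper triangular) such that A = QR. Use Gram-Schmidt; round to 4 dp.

a_1 = (-2, -2, -3, -2); ‖a_1‖ = 4.5826, so q_1 = (-0.4364, -0.4364, -0.6547, -0.4364).
q_1·a_2 = (-0.4364)·0 + (-0.4364)·4 + (-0.6547)·0 + (-0.4364)·2 = -2.6186.
u_2 = a_2 + 2.6186·q_1 = (-1.1429, 2.8571, -1.7143, 0.8571).
‖u_2‖ = 3.6253, so q_2 = (-0.3152, 0.7881, -0.4729, 0.2364).
q_1·a_3 = (-0.4364)·0 + (-0.4364)·(-1) + (-0.6547)·3 + (-0.4364)·(-1) = -1.0911; q_2·a_3 = (-0.3152)·0 + 0.7881·(-1) + (-0.4729)·3 + 0.2364·(-1) = -2.4431.
u_3 = a_3 + 1.0911·q_1 + 2.4431·q_2 = (-1.2464, 0.4493, 1.1304, -0.8986).
‖u_3‖ = 1.9597, so q_3 = (-0.6360, 0.2293, 0.5768, -0.4585).

Q = [[-0.4364, -0.3152, -0.6360], [-0.4364, 0.7881, 0.2293], [-0.6547, -0.4729, 0.5768], [-0.4364, 0.2364, -0.4585]], R = [[4.5826, -2.6186, -1.0911], [0.0000, 3.6253, -2.4431], [0.0000, 0.0000, 1.9597]]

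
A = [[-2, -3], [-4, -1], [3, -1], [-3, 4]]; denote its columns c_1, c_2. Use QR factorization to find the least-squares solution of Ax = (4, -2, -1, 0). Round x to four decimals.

e_1 = c_1/‖c_1‖ = (-2, -4, 3, -3)/6.1644 = (-0.3244, -0.6489, 0.4867, -0.4867).
r_{12} = e_1·c_2 = -0.8111.
u_2 = c_2 + 0.8111·e_1 = (-3.2632, -1.5263, -0.6053, 3.6053).
‖u_2‖ = 5.1325, so e_2 = (-0.6358, -0.2974, -0.1179, 0.7024).
Qᵀb = (-0.4867, -1.8305).
Back-substitute: x_2 = -1.8305/5.1325 = -0.3566.
x_1 = (-0.4867 + 0.8111·(-0.3566))/6.1644 = -0.1259.

x = (-0.1259, -0.3566)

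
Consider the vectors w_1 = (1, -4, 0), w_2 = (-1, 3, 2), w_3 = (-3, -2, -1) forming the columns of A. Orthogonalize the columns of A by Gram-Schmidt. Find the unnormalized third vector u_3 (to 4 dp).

q_1 = w_1/‖w_1‖ = (1, -4, 0)/4.1231 = (0.2425, -0.9701, 0.0000).
r_{12} = q_1·w_2 = -3.1530.
u_2 = w_2 + 3.1530·q_1 = (-0.2353, -0.0588, 2.0000).
‖u_2‖ = 2.0147, so q_2 = (-0.1168, -0.0292, 0.9927).
r_{13} = q_1·w_3 = 1.2127; r_{23} = q_2·w_3 = -0.5840.
u_3 = w_3 − 1.2127·q_1 + 0.5840·q_2 = (-3.3623, -0.8406, -0.4203).

u_3 = (-3.3623, -0.8406, -0.4203)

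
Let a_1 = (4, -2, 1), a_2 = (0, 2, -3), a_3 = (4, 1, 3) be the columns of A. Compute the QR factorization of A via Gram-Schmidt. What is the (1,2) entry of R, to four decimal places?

a_1 = (4, -2, 1); ‖a_1‖ = 4.5826, so e_1 = (0.8729, -0.4364, 0.2182).
r_{12} = e_1·a_2 = -1.5275.

r_{12} = -1.5275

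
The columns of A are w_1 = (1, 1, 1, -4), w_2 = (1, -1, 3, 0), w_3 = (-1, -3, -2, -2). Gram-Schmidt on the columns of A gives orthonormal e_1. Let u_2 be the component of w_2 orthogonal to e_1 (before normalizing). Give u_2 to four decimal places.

u_2 = (0.8421, -1.1579, 2.8421, 0.6316)

w_1 = (1, 1, 1, -4); ‖w_1‖ = 4.3589, so e_1 = (0.2294, 0.2294, 0.2294, -0.9177).
e_1·w_2 = 0.2294·1 + 0.2294·(-1) + 0.2294·3 + (-0.9177)·0 = 0.6882.
u_2 = w_2 − 0.6882·e_1 = (0.8421, -1.1579, 2.8421, 0.6316).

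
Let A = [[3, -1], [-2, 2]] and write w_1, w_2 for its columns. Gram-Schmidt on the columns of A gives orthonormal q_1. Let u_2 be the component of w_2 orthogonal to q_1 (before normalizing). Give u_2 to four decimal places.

u_2 = (0.6154, 0.9231)

q_1 = w_1/‖w_1‖ = (3, -2)/3.6056 = (0.8321, -0.5547).
r_{12} = q_1·w_2 = -1.9415.
u_2 = w_2 + 1.9415·q_1 = (0.6154, 0.9231).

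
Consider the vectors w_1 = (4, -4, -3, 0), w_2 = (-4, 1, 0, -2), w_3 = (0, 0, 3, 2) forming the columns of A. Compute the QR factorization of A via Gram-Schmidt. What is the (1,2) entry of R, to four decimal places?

r_{12} = -3.1235

w_1 = (4, -4, -3, 0); ‖w_1‖ = 6.4031, so e_1 = (0.6247, -0.6247, -0.4685, 0.0000).
r_{12} = e_1·w_2 = -3.1235.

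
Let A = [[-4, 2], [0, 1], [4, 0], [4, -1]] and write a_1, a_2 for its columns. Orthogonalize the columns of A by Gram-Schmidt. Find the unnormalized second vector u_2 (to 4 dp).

a_1 = (-4, 0, 4, 4); ‖a_1‖ = 6.9282, so e_1 = (-0.5774, 0.0000, 0.5774, 0.5774).
e_1·a_2 = (-0.5774)·2 + 0.0000·1 + 0.5774·0 + 0.5774·(-1) = -1.7321.
u_2 = a_2 + 1.7321·e_1 = (1.0000, 1.0000, 1.0000, 0.0000).

u_2 = (1.0000, 1.0000, 1.0000, 0.0000)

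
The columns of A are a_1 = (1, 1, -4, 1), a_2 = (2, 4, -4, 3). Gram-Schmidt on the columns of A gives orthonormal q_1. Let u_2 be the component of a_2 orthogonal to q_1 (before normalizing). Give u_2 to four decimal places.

q_1 = a_1/‖a_1‖ = (1, 1, -4, 1)/4.3589 = (0.2294, 0.2294, -0.9177, 0.2294).
r_{12} = q_1·a_2 = 5.7354.
u_2 = a_2 − 5.7354·q_1 = (0.6842, 2.6842, 1.2632, 1.6842).

u_2 = (0.6842, 2.6842, 1.2632, 1.6842)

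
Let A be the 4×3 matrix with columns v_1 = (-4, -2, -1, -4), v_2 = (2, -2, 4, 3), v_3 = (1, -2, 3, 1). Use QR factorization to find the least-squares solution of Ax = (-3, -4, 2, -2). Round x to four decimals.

x = (1.2069, 1.0307, -0.2797)

v_1 = (-4, -2, -1, -4); ‖v_1‖ = 6.0828, so e_1 = (-0.6576, -0.3288, -0.1644, -0.6576).
e_1·v_2 = (-0.6576)·2 + (-0.3288)·(-2) + (-0.1644)·4 + (-0.6576)·3 = -3.2880.
u_2 = v_2 + 3.2880·e_1 = (-0.1622, -3.0811, 3.4595, 0.8378).
‖u_2‖ = 4.7105, so e_2 = (-0.0344, -0.6541, 0.7344, 0.1779).
e_1·v_3 = (-0.6576)·1 + (-0.3288)·(-2) + (-0.1644)·3 + (-0.6576)·1 = -1.1508; e_2·v_3 = (-0.0344)·1 + (-0.6541)·(-2) + 0.7344·3 + 0.1779·1 = 3.6548.
u_3 = v_3 + 1.1508·e_1 − 3.6548·e_2 = (0.3691, 0.0122, 0.1267, -0.4068).
‖u_3‖ = 0.5638, so e_3 = (0.6546, 0.0216, 0.2247, -0.7215).
Qᵀb = (4.2744, 3.8327, -0.1577).
Back-substitute: x_3 = -0.1577/0.5638 = -0.2797.
x_2 = (3.8327 − 3.6548·(-0.2797))/4.7105 = 1.0307.
x_1 = (4.2744 + 3.2880·1.0307 + 1.1508·(-0.2797))/6.0828 = 1.2069.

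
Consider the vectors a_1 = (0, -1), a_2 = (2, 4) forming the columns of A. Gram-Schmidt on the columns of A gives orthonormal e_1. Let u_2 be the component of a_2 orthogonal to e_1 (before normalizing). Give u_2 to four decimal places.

u_2 = (2.0000, 0.0000)

a_1 = (0, -1); ‖a_1‖ = 1.0000, so e_1 = (0.0000, -1.0000).
e_1·a_2 = 0.0000·2 + (-1.0000)·4 = -4.0000.
u_2 = a_2 + 4.0000·e_1 = (2.0000, 0.0000).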